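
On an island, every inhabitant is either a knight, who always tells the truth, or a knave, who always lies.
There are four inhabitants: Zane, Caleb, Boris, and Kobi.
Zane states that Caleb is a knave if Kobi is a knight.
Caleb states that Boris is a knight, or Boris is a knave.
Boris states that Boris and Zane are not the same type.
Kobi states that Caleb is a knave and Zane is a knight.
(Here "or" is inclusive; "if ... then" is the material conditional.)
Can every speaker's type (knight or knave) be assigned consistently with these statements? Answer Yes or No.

Checking all 16 assignments, each has at least one speaker whose statement's truth value contradicts their type.

No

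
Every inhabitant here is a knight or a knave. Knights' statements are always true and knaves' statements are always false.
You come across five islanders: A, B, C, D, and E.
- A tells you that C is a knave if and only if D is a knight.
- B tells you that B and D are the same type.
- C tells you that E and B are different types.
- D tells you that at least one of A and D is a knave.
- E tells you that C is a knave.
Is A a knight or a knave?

A is a knave.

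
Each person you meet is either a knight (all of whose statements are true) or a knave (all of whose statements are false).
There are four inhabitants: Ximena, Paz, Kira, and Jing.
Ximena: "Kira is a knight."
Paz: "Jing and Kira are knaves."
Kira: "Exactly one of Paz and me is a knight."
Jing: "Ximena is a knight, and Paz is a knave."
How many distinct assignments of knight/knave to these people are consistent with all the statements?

1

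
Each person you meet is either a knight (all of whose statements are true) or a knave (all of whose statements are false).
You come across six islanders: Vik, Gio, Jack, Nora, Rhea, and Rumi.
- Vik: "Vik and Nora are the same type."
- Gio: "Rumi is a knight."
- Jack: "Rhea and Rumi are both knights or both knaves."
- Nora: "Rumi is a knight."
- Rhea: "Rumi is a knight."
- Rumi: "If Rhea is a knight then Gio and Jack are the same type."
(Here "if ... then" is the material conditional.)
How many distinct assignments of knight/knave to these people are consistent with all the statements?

2

Consistent assignments:
  Vik=knight, Gio=knight, Jack=knight, Nora=knight, Rhea=knight, Rumi=knight
  Vik=knave, Gio=knight, Jack=knight, Nora=knight, Rhea=knight, Rumi=knight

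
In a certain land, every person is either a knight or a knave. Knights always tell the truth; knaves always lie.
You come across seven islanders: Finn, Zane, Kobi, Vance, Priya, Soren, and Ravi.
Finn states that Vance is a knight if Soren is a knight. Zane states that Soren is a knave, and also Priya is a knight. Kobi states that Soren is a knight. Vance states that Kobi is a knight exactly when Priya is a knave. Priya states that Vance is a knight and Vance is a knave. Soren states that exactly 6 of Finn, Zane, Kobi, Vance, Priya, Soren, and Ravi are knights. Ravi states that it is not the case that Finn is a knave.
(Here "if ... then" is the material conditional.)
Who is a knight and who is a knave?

Finn is a knight, Zane is a knave, Kobi is a knave, Vance is a knave, Priya is a knave, Soren is a knave, and Ravi is a knight.

Finn is a knight, and the claim "Vance is a knight if Soren is a knight" is indeed True.
Zane is a knave; "Soren is a knave, and also Priya is a knight" is false, as required.
Since Kobi is a knave, "Soren is a knight" needs to be false, which holds.
Vance (knave): "Kobi is a knight exactly when Priya is a knave" — false. ✓
Priya (knave): "Vance is a knight and Vance is a knave" — false. ✓
Soren (knave): "exactly 6 of Finn, Zane, Kobi, Vance, Priya, Soren, and Ravi are knights" — false. ✓
Ravi is a knight; "it is not the case that Finn is a knave" is True, as required.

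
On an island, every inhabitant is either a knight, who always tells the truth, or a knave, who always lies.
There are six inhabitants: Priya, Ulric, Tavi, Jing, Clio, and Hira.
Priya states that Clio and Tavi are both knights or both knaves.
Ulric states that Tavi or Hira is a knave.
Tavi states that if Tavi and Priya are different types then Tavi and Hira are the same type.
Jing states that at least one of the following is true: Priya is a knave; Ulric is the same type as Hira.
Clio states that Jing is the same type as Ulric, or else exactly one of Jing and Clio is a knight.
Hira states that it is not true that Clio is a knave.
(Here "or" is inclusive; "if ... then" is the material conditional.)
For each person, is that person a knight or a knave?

Priya (knight): "Clio and Tavi are both knights or both knaves" — true. ✓
Ulric is a knave, so "Tavi or Hira is a knave" must be False — and it is.
Since Tavi is a knight, "if Tavi and Priya are different types then Tavi and Hira are the same type" needs to be true, which holds.
Jing is a knave, and the claim "at least one of the following is true: Priya is a knave; Ulric is the same type as Hira" is indeed False.
As a knight, Clio's statement "Jing is the same type as Ulric, or else exactly one of Jing and Clio is a knight" should be true; it is.
Hira is a knight, so "it is not true that Clio is a knave" must be true — and it is.

Priya is a knight, Ulric is a knave, Tavi is a knight, Jing is a knave, Clio is a knight, and Hira is a knight.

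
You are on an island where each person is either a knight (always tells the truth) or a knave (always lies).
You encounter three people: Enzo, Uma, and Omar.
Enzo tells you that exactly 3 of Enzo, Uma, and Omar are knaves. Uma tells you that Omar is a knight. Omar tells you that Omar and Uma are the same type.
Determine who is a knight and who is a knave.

Knights: Uma and Omar. Knaves: Enzo.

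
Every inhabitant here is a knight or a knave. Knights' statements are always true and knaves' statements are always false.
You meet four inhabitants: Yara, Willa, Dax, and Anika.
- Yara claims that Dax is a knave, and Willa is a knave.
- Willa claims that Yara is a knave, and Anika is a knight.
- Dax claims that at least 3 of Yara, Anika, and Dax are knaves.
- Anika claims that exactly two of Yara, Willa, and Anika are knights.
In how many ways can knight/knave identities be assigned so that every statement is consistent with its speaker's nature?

3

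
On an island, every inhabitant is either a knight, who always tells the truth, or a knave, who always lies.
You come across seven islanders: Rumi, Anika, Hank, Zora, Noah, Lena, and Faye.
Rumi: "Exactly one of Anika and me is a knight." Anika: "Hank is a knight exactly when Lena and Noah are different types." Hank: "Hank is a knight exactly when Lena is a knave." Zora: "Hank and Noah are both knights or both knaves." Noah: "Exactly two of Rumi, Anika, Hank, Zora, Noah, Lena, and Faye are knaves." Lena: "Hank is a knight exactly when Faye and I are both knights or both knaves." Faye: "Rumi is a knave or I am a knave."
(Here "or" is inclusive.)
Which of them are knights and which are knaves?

Knights: Hank and Faye. Knaves: Rumi, Anika, Zora, Noah, and Lena.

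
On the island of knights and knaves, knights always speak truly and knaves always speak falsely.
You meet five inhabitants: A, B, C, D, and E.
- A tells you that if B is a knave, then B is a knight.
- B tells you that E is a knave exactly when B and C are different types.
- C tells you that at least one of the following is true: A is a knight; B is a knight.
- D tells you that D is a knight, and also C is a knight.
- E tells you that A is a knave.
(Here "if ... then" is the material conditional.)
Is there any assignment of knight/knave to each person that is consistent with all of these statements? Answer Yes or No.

No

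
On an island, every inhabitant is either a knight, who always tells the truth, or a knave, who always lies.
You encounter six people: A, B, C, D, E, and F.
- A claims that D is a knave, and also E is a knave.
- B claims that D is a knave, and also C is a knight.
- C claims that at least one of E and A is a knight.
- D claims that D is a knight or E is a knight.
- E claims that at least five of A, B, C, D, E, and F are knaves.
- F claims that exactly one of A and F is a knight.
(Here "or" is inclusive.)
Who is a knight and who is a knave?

A is a knave, so "D is a knave, and also E is a knave" must be false — and it is.
B is a knave; "D is a knave, and also C is a knight" is false, as required.
Since C is a knave, "at least one of E and A is a knight" needs to be false, which holds.
D is a knight, and the claim "D is a knight or E is a knight" is indeed True.
E is a knave; "at least five of A, B, C, D, E, and F are knaves" is false, as required.
F is a knight, and the claim "exactly one of A and F is a knight" is indeed True.

A is a knave, B is a knave, C is a knave, D is a knight, E is a knave, and F is a knight.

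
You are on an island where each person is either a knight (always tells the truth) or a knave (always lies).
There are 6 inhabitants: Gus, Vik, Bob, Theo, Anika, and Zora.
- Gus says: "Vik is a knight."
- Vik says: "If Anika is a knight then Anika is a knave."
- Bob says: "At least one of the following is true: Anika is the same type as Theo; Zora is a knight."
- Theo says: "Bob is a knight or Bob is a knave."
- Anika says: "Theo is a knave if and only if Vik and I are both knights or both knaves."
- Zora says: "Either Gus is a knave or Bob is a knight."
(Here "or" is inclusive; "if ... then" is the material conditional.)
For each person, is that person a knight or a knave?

Gus is a knave, Vik is a knave, Bob is a knight, Theo is a knight, Anika is a knight, and Zora is a knight.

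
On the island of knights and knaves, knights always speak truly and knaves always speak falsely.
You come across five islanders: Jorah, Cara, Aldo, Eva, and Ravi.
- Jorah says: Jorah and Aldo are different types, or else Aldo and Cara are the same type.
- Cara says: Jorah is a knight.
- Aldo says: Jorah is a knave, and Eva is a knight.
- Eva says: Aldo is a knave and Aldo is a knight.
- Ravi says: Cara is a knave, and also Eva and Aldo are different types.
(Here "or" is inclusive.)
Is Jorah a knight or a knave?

Consistent assignments: {Jorah=knight, Cara=knight, Aldo=knave, Eva=knave, Ravi=knave}
In every consistent assignment, Jorah is a knight.

Jorah is a knight.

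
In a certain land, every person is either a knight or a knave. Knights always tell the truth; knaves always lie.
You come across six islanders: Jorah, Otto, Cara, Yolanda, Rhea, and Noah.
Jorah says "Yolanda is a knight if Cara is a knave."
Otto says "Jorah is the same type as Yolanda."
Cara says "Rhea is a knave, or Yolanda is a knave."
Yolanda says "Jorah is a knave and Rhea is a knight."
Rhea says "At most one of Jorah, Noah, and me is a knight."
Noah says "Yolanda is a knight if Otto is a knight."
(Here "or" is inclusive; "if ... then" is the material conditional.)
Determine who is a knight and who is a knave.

Knights: Jorah, Cara, and Noah. Knaves: Otto, Yolanda, and Rhea.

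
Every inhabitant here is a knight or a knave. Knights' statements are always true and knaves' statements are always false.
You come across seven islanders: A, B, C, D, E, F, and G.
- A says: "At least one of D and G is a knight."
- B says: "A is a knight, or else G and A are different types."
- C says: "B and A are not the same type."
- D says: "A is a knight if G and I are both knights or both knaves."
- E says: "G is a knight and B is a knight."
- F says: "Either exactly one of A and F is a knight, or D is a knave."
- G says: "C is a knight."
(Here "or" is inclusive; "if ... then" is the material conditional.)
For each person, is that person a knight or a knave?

A is a knave, B is a knave, C is a knave, D is a knave, E is a knave, F is a knight, and G is a knave.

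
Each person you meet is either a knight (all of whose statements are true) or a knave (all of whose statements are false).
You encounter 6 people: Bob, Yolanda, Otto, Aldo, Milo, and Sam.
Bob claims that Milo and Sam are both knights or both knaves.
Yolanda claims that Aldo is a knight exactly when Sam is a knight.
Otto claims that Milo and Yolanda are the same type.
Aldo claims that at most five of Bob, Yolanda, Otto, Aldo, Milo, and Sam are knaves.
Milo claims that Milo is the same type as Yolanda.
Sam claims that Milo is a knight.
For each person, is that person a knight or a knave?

Bob is a knight, Yolanda is a knight, Otto is a knight, Aldo is a knight, Milo is a knight, and Sam is a knight.

As a knight, Bob's statement "Milo and Sam are both knights or both knaves" should be True; it is.
Yolanda (knight): "Aldo is a knight exactly when Sam is a knight" — True. ✓
Otto (knight): "Milo and Yolanda are the same type" — True. ✓
Aldo is a knight, and the claim "at most five of Bob, Yolanda, Otto, Aldo, Milo, and Sam are knaves" is indeed True.
As a knight, Milo's statement "Milo is the same type as Yolanda" should be True; it is.
Sam is a knight, and the claim "Milo is a knight" is indeed True.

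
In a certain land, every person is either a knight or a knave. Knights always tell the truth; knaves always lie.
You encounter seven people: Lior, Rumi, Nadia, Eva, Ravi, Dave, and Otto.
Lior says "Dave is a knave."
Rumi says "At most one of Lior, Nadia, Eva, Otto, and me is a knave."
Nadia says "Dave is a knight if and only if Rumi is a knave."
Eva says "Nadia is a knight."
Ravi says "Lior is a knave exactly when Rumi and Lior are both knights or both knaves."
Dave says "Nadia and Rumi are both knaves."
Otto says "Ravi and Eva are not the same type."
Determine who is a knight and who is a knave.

Lior is a knight; "Dave is a knave" is True, as required.
Rumi is a knight, and the claim "at most one of Lior, Nadia, Eva, Otto, and me is a knave" is indeed True.
Nadia (knight): "Dave is a knight if and only if Rumi is a knave" — True. ✓
Eva is a knight; "Nadia is a knight" is True, as required.
Ravi is a knave; "Lior is a knave exactly when Rumi and Lior are both knights or both knaves" is false, as required.
Dave is a knave, and the claim "Nadia and Rumi are both knaves" is indeed false.
Otto is a knight; "Ravi and Eva are not the same type" is True, as required.

Lior is a knight, Rumi is a knight, Nadia is a knight, Eva is a knight, Ravi is a knave, Dave is a knave, and Otto is a knight.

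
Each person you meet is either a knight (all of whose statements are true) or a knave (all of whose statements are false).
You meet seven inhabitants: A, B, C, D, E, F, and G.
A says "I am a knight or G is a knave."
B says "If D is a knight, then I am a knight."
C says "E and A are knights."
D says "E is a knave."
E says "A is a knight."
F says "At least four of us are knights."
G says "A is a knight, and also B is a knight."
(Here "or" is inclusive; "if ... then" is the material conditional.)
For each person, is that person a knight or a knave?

A is a knight, B is a knight, C is a knight, D is a knave, E is a knight, F is a knight, and G is a knight.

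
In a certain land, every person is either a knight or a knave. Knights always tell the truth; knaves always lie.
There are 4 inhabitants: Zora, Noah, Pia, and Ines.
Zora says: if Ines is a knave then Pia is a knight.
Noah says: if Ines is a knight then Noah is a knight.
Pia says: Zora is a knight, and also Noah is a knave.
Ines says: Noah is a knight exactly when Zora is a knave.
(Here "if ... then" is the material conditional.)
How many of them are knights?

3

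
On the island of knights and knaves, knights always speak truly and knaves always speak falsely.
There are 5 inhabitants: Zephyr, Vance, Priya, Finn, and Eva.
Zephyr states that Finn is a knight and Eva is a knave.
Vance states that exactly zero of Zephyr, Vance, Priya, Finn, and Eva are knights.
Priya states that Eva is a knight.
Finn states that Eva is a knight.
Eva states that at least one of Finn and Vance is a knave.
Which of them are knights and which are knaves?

Zephyr is a knave, Vance is a knave, Priya is a knight, Finn is a knight, and Eva is a knight.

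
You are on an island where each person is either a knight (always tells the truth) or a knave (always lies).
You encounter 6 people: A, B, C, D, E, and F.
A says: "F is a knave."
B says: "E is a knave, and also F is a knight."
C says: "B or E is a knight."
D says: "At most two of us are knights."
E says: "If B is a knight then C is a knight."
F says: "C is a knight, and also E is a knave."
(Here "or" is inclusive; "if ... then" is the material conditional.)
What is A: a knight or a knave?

A is a knight.

Consistent assignments: {A=knight, B=knave, C=knight, D=knave, E=knight, F=knave}
In every consistent assignment, A is a knight.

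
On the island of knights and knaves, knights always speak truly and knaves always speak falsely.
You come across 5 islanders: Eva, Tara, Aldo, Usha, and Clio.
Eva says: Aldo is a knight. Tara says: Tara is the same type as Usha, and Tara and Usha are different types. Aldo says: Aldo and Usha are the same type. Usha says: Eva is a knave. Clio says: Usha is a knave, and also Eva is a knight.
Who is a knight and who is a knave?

As a knave, Eva's statement "Aldo is a knight" should be False; it is.
Tara (knave): "Tara is the same type as Usha, and Tara and Usha are different types" — False. ✓
Aldo (knave): "Aldo and Usha are the same type" — False. ✓
Usha is a knight; "Eva is a knave" is True, as required.
Clio is a knave, so "Usha is a knave, and also Eva is a knight" must be False — and it is.

Knights: Usha. Knaves: Eva, Tara, Aldo, and Clio.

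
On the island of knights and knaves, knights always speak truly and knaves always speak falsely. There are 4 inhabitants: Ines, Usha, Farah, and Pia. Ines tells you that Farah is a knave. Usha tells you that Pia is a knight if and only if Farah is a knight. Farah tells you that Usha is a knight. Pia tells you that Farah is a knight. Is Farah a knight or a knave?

Farah is a knight.

Consistent assignments: {Ines=knave, Usha=knight, Farah=knight, Pia=knight}
In every consistent assignment, Farah is a knight.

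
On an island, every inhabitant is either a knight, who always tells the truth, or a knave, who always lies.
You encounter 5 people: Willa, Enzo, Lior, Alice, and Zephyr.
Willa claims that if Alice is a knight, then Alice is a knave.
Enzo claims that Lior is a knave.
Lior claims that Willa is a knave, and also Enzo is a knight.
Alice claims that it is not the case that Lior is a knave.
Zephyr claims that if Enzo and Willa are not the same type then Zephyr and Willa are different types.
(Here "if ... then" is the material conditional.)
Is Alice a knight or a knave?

Alice is a knave.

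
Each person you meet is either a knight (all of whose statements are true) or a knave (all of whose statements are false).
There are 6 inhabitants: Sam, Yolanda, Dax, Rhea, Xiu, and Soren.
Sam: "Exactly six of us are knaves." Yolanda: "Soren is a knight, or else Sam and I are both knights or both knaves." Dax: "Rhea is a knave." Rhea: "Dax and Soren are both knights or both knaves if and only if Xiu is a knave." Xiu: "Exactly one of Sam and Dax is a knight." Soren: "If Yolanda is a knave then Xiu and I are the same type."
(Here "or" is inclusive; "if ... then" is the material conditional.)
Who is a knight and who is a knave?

Knights: Yolanda, Dax, Xiu, and Soren. Knaves: Sam and Rhea.

Since Sam is a knave, "exactly six of us are knaves" needs to be False, which holds.
Yolanda is a knight; "Soren is a knight, or else Sam and I are both knights or both knaves" is True, as required.
Dax is a knight, so "Rhea is a knave" must be True — and it is.
Rhea is a knave, and the claim "Dax and Soren are both knights or both knaves if and only if Xiu is a knave" is indeed False.
Xiu (knight): "exactly one of Sam and Dax is a knight" — True. ✓
Soren is a knight; "if Yolanda is a knave then Xiu and I are the same type" is True, as required.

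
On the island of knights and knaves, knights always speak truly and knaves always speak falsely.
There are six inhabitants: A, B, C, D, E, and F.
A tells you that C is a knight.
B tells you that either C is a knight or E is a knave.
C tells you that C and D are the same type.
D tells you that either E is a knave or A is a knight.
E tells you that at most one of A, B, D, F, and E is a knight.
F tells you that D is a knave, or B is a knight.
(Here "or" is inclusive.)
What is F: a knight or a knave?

F is a knight.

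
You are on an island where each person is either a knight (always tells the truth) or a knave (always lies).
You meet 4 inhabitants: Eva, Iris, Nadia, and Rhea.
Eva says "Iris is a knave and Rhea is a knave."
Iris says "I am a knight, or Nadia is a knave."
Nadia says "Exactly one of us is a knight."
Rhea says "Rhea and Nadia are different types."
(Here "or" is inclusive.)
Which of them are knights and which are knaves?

Eva is a knave, Iris is a knight, Nadia is a knave, and Rhea is a knight.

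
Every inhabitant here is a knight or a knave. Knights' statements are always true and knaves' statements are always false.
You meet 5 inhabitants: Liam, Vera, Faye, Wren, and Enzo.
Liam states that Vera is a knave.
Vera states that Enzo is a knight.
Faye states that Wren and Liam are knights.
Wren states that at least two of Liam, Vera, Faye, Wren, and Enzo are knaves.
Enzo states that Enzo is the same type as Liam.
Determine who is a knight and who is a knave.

Liam is a knight, and the claim "Vera is a knave" is indeed true.
As a knave, Vera's statement "Enzo is a knight" should be False; it is.
Since Faye is a knight, "Wren and Liam are knights" needs to be true, which holds.
As a knight, Wren's statement "at least two of Liam, Vera, Faye, Wren, and Enzo are knaves" should be true; it is.
Since Enzo is a knave, "Enzo is the same type as Liam" needs to be False, which holds.

Liam is a knight, Vera is a knave, Faye is a knight, Wren is a knight, and Enzo is a knave.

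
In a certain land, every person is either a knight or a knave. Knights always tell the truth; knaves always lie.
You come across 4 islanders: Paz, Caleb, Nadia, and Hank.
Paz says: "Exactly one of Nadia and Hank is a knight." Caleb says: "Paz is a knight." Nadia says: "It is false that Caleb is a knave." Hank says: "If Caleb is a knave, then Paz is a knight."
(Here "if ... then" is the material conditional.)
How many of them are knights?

0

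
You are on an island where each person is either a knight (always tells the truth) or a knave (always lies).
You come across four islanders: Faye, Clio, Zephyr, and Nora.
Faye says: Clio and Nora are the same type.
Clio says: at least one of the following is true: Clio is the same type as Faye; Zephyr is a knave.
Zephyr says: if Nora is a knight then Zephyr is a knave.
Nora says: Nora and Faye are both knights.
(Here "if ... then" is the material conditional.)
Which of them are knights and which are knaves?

Knights: Faye and Zephyr. Knaves: Clio and Nora.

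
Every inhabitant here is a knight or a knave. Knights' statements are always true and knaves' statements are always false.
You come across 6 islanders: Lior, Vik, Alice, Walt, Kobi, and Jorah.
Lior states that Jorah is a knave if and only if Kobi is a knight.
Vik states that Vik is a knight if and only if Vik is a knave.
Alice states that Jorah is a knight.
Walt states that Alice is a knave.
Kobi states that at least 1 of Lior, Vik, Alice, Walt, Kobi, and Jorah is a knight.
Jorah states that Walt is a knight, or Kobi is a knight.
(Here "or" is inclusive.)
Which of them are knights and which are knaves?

Lior is a knave, so "Jorah is a knave if and only if Kobi is a knight" must be False — and it is.
Since Vik is a knave, "Vik is a knight if and only if Vik is a knave" needs to be False, which holds.
As a knight, Alice's statement "Jorah is a knight" should be true; it is.
Walt is a knave, and the claim "Alice is a knave" is indeed False.
Since Kobi is a knight, "at least 1 of Lior, Vik, Alice, Walt, Kobi, and Jorah is a knight" needs to be true, which holds.
Jorah is a knight, so "Walt is a knight, or Kobi is a knight" must be true — and it is.

Knights: Alice, Kobi, and Jorah. Knaves: Lior, Vik, and Walt.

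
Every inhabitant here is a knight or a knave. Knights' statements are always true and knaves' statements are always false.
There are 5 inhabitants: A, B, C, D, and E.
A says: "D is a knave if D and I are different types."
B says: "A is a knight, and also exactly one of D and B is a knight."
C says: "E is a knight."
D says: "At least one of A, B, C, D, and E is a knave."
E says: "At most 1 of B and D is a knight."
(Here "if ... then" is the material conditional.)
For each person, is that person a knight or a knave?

Suppose A is a knight. Then A's statement "D is a knave if D and I are different types" would have to be true. Checking the 16 ways to assign the others, none is consistent with every speaker.
(For instance, with B=knave, C=knight, D=knight, E=knight, B's claim "A is a knight, and also exactly one of D and B is a knight" comes out true where it would need to be false.)
So A must be a knave, making "D is a knave if D and I are different types" false. Taking A=knave, B=knave, C=knight, D=knight, E=knight, each remaining statement checks out:
  B (knave): "A is a knight, and also exactly one of D and B is a knight" — false. ✓
  C (knight): "E is a knight" — true. ✓
  D (knight): "at least one of A, B, C, D, and E is a knave" — true. ✓
  E (knight): "at most 1 of B and D is a knight" — true. ✓
This is the unique consistent assignment.

Knights: C, D, and E. Knaves: A and B.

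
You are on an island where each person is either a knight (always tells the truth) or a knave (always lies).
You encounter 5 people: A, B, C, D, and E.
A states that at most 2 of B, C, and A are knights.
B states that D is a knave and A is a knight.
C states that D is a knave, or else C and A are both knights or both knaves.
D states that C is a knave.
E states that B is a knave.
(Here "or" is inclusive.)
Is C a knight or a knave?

Consistent assignments: {A=knight, B=knave, C=knave, D=knight, E=knight}
In every consistent assignment, C is a knave.

C is a knave.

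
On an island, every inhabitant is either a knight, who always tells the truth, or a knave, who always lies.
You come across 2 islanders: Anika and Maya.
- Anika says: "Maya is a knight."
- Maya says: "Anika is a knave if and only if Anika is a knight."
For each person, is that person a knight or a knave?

Anika is a knave and Maya is a knave.

As a knave, Anika's statement "Maya is a knight" should be False; it is.
As a knave, Maya's statement "Anika is a knave if and only if Anika is a knight" should be False; it is.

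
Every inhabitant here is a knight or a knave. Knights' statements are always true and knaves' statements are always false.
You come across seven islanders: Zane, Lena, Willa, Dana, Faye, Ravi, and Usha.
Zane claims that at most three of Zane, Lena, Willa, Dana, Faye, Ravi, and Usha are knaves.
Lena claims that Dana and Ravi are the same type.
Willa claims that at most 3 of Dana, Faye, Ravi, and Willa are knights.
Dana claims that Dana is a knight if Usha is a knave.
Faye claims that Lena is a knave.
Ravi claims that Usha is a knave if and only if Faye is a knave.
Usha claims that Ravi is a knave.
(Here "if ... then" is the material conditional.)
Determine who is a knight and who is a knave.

Zane is a knight, so "at most three of Zane, Lena, Willa, Dana, Faye, Ravi, and Usha are knaves" must be true — and it is.
Lena is a knight, and the claim "Dana and Ravi are the same type" is indeed true.
Since Willa is a knight, "at most 3 of Dana, Faye, Ravi, and Willa are knights" needs to be true, which holds.
Dana is a knight, so "Dana is a knight if Usha is a knave" must be true — and it is.
Faye (knave): "Lena is a knave" — false. ✓
Since Ravi is a knight, "Usha is a knave if and only if Faye is a knave" needs to be true, which holds.
As a knave, Usha's statement "Ravi is a knave" should be false; it is.

Zane is a knight, Lena is a knight, Willa is a knight, Dana is a knight, Faye is a knave, Ravi is a knight, and Usha is a knave.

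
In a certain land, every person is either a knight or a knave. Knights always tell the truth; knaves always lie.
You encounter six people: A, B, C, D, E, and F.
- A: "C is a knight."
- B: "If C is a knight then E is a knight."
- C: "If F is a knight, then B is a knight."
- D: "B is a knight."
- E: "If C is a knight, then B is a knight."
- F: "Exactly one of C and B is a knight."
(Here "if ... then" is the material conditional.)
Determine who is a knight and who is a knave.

A (knight): "C is a knight" — true. ✓
B is a knight, so "if C is a knight then E is a knight" must be true — and it is.
C (knight): "if F is a knight, then B is a knight" — true. ✓
Since D is a knight, "B is a knight" needs to be true, which holds.
Since E is a knight, "if C is a knight, then B is a knight" needs to be true, which holds.
Since F is a knave, "exactly one of C and B is a knight" needs to be False, which holds.

A is a knight, B is a knight, C is a knight, D is a knight, E is a knight, and F is a knave.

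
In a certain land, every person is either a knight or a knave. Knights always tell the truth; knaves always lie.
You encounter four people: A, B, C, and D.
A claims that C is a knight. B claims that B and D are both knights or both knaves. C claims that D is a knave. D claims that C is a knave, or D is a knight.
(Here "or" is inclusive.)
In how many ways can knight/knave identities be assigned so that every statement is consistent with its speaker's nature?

Consistent assignments:
  A=knave, B=knight, C=knave, D=knight
  A=knave, B=knave, C=knave, D=knight

2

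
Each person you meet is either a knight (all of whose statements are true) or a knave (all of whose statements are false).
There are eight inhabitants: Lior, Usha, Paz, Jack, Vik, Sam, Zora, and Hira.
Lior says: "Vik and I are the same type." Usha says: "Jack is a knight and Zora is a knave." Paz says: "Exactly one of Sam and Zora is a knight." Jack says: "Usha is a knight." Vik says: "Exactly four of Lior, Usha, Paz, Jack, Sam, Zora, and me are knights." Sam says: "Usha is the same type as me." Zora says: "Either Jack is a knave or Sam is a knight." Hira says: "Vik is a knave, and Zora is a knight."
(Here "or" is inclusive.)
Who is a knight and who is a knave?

Knights: Lior, Usha, Jack, and Vik. Knaves: Paz, Sam, Zora, and Hira.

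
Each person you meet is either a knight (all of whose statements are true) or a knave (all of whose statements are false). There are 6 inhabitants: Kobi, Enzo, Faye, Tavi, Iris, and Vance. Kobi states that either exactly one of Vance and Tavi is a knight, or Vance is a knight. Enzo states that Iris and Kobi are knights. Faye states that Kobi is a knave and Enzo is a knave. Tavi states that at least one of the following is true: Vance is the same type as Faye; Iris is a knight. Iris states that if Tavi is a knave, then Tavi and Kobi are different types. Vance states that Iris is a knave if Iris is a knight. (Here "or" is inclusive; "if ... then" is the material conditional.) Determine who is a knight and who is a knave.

Kobi is a knight, Enzo is a knight, Faye is a knave, Tavi is a knight, Iris is a knight, and Vance is a knave.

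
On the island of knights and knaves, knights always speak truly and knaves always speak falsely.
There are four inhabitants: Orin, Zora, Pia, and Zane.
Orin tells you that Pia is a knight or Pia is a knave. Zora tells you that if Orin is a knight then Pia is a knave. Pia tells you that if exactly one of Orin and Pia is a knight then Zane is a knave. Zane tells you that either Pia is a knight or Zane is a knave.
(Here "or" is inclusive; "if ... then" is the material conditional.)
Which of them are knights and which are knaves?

Knights: Orin, Pia, and Zane. Knaves: Zora.

Suppose Orin is a knave. Then Orin's statement "Pia is a knight or Pia is a knave" would have to be false. Checking the 8 ways to assign the others, none is consistent with every speaker.
(For instance, with Zora=knave, Pia=knight, Zane=knight, Orin's claim "Pia is a knight or Pia is a knave" comes out true where it would need to be false.)
So Orin must be a knight, making "Pia is a knight or Pia is a knave" true. Taking Orin=knight, Zora=knave, Pia=knight, Zane=knight, each remaining statement checks out:
  Zora (knave): "if Orin is a knight then Pia is a knave" — false. ✓
  Pia (knight): "if exactly one of Orin and Pia is a knight then Zane is a knave" — true. ✓
  Zane (knight): "either Pia is a knight or Zane is a knave" — true. ✓
This is the unique consistent assignment.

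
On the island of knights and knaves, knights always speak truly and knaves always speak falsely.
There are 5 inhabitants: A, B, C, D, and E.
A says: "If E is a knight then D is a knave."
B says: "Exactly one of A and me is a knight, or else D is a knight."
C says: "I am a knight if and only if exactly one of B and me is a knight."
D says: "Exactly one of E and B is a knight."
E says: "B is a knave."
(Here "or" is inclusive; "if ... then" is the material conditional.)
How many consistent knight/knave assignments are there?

Consistent assignments:
  A=knight, B=knight, C=knave, D=knight, E=knave

1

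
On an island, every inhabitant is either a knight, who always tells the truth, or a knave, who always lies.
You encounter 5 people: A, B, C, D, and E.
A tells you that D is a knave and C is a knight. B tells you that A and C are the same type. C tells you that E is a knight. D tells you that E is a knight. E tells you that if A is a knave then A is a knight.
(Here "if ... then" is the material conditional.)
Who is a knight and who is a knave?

A is a knave, B is a knight, C is a knave, D is a knave, and E is a knave.

A is a knave, and the claim "D is a knave and C is a knight" is indeed False.
B is a knight; "A and C are the same type" is True, as required.
C (knave): "E is a knight" — False. ✓
D is a knave, so "E is a knight" must be False — and it is.
E (knave): "if A is a knave then A is a knight" — False. ✓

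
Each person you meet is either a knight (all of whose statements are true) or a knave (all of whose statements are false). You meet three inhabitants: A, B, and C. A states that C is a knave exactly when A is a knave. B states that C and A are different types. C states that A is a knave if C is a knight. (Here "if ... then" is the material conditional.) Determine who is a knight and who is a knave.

A is a knave, B is a knight, and C is a knight.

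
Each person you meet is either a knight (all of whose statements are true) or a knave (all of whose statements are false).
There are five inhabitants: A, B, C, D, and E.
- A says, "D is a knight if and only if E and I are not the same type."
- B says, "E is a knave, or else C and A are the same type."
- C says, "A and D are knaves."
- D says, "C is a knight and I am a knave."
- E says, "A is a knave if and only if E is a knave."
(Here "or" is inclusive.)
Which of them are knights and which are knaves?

A is a knight, B is a knave, C is a knave, D is a knave, and E is a knight.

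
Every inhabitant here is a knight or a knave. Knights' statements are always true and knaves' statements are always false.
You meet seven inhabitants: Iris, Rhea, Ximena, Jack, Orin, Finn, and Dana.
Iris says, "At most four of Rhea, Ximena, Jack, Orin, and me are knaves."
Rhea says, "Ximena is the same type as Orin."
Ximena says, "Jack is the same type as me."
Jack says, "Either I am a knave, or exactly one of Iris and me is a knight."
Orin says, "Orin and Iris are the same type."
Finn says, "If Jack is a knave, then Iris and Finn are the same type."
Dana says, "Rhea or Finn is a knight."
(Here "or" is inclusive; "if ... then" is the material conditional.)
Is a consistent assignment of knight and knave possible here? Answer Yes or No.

No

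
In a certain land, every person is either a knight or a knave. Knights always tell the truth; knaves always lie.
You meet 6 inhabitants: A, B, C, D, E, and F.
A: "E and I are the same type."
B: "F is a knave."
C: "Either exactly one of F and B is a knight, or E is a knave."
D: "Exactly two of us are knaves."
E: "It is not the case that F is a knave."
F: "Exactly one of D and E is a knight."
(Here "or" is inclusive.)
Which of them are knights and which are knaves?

Knights: C, E, and F. Knaves: A, B, and D.

A is a knave, so "E and I are the same type" must be false — and it is.
B is a knave, so "F is a knave" must be false — and it is.
Since C is a knight, "either exactly one of F and B is a knight, or E is a knave" needs to be true, which holds.
D is a knave, so "exactly two of us are knaves" must be false — and it is.
E (knight): "it is not the case that F is a knave" — true. ✓
F is a knight; "exactly one of D and E is a knight" is true, as required.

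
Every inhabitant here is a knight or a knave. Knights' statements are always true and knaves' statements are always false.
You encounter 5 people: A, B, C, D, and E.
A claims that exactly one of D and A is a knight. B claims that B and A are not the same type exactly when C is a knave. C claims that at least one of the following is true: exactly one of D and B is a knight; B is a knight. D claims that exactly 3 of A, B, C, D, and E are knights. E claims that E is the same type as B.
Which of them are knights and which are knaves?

A is a knight, B is a knight, C is a knight, D is a knave, and E is a knight.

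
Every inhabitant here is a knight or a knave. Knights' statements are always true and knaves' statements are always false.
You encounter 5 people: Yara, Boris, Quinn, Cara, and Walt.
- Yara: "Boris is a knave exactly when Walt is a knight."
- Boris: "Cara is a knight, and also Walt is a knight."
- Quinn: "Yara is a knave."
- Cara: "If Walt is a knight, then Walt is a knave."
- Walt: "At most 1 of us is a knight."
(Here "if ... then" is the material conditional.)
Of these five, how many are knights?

The unique consistent assignment is Yara=knave, Boris=knave, Quinn=knight, Cara=knight, Walt=knave.
That has 2 knights.

2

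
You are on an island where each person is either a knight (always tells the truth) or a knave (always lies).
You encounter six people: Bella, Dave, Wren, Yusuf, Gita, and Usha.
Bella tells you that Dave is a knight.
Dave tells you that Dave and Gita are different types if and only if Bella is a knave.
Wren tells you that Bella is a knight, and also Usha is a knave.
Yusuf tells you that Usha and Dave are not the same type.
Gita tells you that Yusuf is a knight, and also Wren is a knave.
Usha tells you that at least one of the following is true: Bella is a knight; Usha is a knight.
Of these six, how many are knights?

The unique consistent assignment is Bella=knave, Dave=knave, Wren=knave, Yusuf=knave, Gita=knave, Usha=knave.
That has 0 knights.

0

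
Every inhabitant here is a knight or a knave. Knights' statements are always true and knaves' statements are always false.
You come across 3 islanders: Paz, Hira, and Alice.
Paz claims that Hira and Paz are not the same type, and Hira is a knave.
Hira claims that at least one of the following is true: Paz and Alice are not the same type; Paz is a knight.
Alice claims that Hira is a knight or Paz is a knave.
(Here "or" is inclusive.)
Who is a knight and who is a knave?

Paz is a knave, Hira is a knight, and Alice is a knight.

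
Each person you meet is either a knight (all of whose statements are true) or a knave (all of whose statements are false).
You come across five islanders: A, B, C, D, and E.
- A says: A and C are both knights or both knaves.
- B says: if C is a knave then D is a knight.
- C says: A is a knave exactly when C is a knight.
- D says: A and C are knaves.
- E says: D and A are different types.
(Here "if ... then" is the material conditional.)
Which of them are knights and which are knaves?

A is a knave, B is a knight, C is a knight, D is a knave, and E is a knave.

Suppose A is a knight. Then A's statement "A and C are both knights or both knaves" would have to be true. Checking the 16 ways to assign the others, none is consistent with every speaker.
(For instance, with B=knight, C=knight, D=knave, E=knave, C's claim "A is a knave exactly when C is a knight" comes out false where it would need to be true.)
So A must be a knave, making "A and C are both knights or both knaves" false. Taking A=knave, B=knight, C=knight, D=knave, E=knave, each remaining statement checks out:
  B (knight): "if C is a knave then D is a knight" — true. ✓
  C (knight): "A is a knave exactly when C is a knight" — true. ✓
  D (knave): "A and C are knaves" — false. ✓
  E (knave): "D and A are different types" — false. ✓
This is the unique consistent assignment.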